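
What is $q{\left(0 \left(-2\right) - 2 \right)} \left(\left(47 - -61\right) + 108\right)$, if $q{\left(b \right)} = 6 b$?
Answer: $-2592$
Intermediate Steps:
$q{\left(0 \left(-2\right) - 2 \right)} \left(\left(47 - -61\right) + 108\right) = 6 \left(0 \left(-2\right) - 2\right) \left(\left(47 - -61\right) + 108\right) = 6 \left(0 - 2\right) \left(\left(47 + 61\right) + 108\right) = 6 \left(-2\right) \left(108 + 108\right) = \left(-12\right) 216 = -2592$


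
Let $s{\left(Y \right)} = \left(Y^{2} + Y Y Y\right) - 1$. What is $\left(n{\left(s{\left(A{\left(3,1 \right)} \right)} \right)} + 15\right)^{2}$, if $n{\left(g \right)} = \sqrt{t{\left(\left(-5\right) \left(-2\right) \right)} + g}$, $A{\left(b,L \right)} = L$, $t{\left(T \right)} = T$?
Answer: $\left(15 + \sqrt{11}\right)^{2} \approx 335.5$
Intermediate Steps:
$s{\left(Y \right)} = -1 + Y^{2} + Y^{3}$ ($s{\left(Y \right)} = \left(Y^{2} + Y^{2} Y\right) - 1 = \left(Y^{2} + Y^{3}\right) - 1 = -1 + Y^{2} + Y^{3}$)
$n{\left(g \right)} = \sqrt{10 + g}$ ($n{\left(g \right)} = \sqrt{\left(-5\right) \left(-2\right) + g} = \sqrt{10 + g}$)
$\left(n{\left(s{\left(A{\left(3,1 \right)} \right)} \right)} + 15\right)^{2} = \left(\sqrt{10 + \left(-1 + 1^{2} + 1^{3}\right)} + 15\right)^{2} = \left(\sqrt{10 + \left(-1 + 1 + 1\right)} + 15\right)^{2} = \left(\sqrt{10 + 1} + 15\right)^{2} = \left(\sqrt{11} + 15\right)^{2} = \left(15 + \sqrt{11}\right)^{2}$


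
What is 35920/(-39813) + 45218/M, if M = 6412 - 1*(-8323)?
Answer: 1270983034/586644555 ≈ 2.1665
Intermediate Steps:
M = 14735 (M = 6412 + 8323 = 14735)
35920/(-39813) + 45218/M = 35920/(-39813) + 45218/14735 = 35920*(-1/39813) + 45218*(1/14735) = -35920/39813 + 45218/14735 = 1270983034/586644555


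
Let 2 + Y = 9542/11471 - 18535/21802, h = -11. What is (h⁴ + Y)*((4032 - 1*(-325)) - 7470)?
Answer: -1036083883089871/22735522 ≈ -4.5571e+7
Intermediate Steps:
Y = -45887435/22735522 (Y = -2 + (9542/11471 - 18535/21802) = -2 + (9542*(1/11471) - 18535*1/21802) = -2 + (9542/11471 - 1685/1982) = -2 - 416391/22735522 = -45887435/22735522 ≈ -2.0183)
(h⁴ + Y)*((4032 - 1*(-325)) - 7470) = ((-11)⁴ - 45887435/22735522)*((4032 - 1*(-325)) - 7470) = (14641 - 45887435/22735522)*((4032 + 325) - 7470) = 332824890167*(4357 - 7470)/22735522 = (332824890167/22735522)*(-3113) = -1036083883089871/22735522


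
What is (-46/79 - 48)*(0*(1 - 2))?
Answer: 0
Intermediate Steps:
(-46/79 - 48)*(0*(1 - 2)) = (-46*1/79 - 48)*(0*(-1)) = (-46/79 - 48)*0 = -3838/79*0 = 0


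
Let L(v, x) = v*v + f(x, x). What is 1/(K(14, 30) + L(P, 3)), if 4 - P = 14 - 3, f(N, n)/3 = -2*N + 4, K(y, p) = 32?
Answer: 1/75 ≈ 0.013333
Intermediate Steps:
f(N, n) = 12 - 6*N (f(N, n) = 3*(-2*N + 4) = 3*(4 - 2*N) = 12 - 6*N)
P = -7 (P = 4 - (14 - 3) = 4 - 1*11 = 4 - 11 = -7)
L(v, x) = 12 + v² - 6*x (L(v, x) = v*v + (12 - 6*x) = v² + (12 - 6*x) = 12 + v² - 6*x)
1/(K(14, 30) + L(P, 3)) = 1/(32 + (12 + (-7)² - 6*3)) = 1/(32 + (12 + 49 - 18)) = 1/(32 + 43) = 1/75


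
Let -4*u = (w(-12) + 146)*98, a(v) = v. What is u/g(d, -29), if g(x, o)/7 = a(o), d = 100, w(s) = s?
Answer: 469/29 ≈ 16.172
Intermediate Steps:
g(x, o) = 7*o
u = -3283 (u = -(-12 + 146)*98/4 = -67*98/2 = -1/4*13132 = -3283)
u/g(d, -29) = -3283/(7*(-29)) = -3283/(-203) = -3283*(-1/203) = 469/29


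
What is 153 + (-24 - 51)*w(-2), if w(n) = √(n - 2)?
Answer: 153 - 150*I ≈ 153.0 - 150.0*I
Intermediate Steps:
w(n) = √(-2 + n)
153 + (-24 - 51)*w(-2) = 153 + (-24 - 51)*√(-2 - 2) = 153 - 150*I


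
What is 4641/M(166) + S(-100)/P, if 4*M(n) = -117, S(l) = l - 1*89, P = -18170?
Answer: -8648353/54510 ≈ -158.66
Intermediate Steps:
S(l) = -89 + l (S(l) = l - 89 = -89 + l)
M(n) = -117/4 (M(n) = (1/4)*(-117) = -117/4)
4641/M(166) + S(-100)/P = 4641/(-117/4) + (-89 - 100)/(-18170) = 4641*(-4/117) - 189*(-1/18170) = -476/3 + 189/18170 = -8648353/54510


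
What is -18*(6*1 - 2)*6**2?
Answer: -2592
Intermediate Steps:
-18*(6*1 - 2)*6**2 = -18*(6 - 2)*36 = -18*4*36 = -72*36 = -2592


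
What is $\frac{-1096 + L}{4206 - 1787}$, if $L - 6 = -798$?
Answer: $- \frac{32}{41} \approx -0.78049$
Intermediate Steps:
$L = -792$ ($L = 6 - 798 = -792$)
$\frac{-1096 + L}{4206 - 1787} = \frac{-1096 - 792}{4206 - 1787} = - \frac{1888}{2419} = \left(-1888\right) \frac{1}{2419} = - \frac{32}{41}$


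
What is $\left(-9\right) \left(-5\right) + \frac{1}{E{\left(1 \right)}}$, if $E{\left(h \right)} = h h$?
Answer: $46$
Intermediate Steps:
$E{\left(h \right)} = h^{2}$
$\left(-9\right) \left(-5\right) + \frac{1}{E{\left(1 \right)}} = \left(-9\right) \left(-5\right) + \frac{1}{1^{2}} = 45 + 1^{-1} = 45 + 1 = 46$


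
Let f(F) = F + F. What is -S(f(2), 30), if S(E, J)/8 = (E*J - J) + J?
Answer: -960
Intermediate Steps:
f(F) = 2*F
S(E, J) = 8*E*J (S(E, J) = 8*((E*J - J) + J) = 8*((-J + E*J) + J) = 8*(E*J) = 8*E*J)
-S(f(2), 30) = -8*2*2*30 = -8*4*30 = -1*960 = -960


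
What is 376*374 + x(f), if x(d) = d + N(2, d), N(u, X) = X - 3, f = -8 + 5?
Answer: 140615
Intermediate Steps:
f = -3
N(u, X) = -3 + X
x(d) = -3 + 2*d (x(d) = d + (-3 + d) = -3 + 2*d)
376*374 + x(f) = 376*374 + (-3 + 2*(-3)) = 140624 + (-3 - 6) = 140624 - 9 = 140615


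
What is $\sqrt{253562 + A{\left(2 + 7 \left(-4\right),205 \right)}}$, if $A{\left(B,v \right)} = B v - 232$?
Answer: $40 \sqrt{155} \approx 498.0$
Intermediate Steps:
$A{\left(B,v \right)} = -232 + B v$
$\sqrt{253562 + A{\left(2 + 7 \left(-4\right),205 \right)}} = \sqrt{253562 + \left(-232 + \left(2 + 7 \left(-4\right)\right) 205\right)} = \sqrt{253562 + \left(-232 + \left(2 - 28\right) 205\right)} = \sqrt{253562 - 5562} = \sqrt{248000} = 40 \sqrt{155}$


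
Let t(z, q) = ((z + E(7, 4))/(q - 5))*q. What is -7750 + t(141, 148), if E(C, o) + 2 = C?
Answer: -1086642/143 ≈ -7598.9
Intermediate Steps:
E(C, o) = -2 + C
t(z, q) = q*(5 + z)/(-5 + q) (t(z, q) = ((z + (-2 + 7))/(q - 5))*q = ((z + 5)/(-5 + q))*q = ((5 + z)/(-5 + q))*q = q*(5 + z)/(-5 + q))
-7750 + t(141, 148) = -7750 + 148*(5 + 141)/(-5 + 148) = -7750 + 148*146/143 = -7750 + 148*(1/143)*146 = -7750 + 21608/143 = -1086642/143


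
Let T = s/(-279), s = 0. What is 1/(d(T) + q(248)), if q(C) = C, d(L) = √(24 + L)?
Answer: 31/7685 - √6/30740 ≈ 0.0039541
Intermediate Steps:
T = 0 (T = 0/(-279) = 0*(-1/279) = 0)
1/(d(T) + q(248)) = 1/(√(24 + 0) + 248) = 1/(√24 + 248) = 1/(2*√6 + 248) = 1/(248 + 2*√6)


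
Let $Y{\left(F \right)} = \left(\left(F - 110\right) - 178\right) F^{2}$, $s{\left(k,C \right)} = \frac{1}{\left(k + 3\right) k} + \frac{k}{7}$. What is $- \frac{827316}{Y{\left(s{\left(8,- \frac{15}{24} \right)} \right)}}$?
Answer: $\frac{21486765819904}{9924893793} \approx 2164.9$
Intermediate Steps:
$s{\left(k,C \right)} = \frac{k}{7} + \frac{1}{k \left(3 + k\right)}$ ($s{\left(k,C \right)} = \frac{1}{\left(3 + k\right) k} + k \frac{1}{7} = \frac{1}{k \left(3 + k\right)} + \frac{k}{7} = \frac{k}{7} + \frac{1}{k \left(3 + k\right)}$)
$Y{\left(F \right)} = F^{2} \left(-288 + F\right)$ ($Y{\left(F \right)} = \left(\left(F - 110\right) - 178\right) F^{2} = \left(\left(-110 + F\right) - 178\right) F^{2} = \left(-288 + F\right) F^{2} = F^{2} \left(-288 + F\right)$)
$- \frac{827316}{Y{\left(s{\left(8,- \frac{15}{24} \right)} \right)}} = - \frac{827316}{\left(\frac{7 + 8^{3} + 3 \cdot 8^{2}}{7 \cdot 8 \left(3 + 8\right)}\right)^{2} \left(-288 + \frac{7 + 8^{3} + 3 \cdot 8^{2}}{7 \cdot 8 \left(3 + 8\right)}\right)} = - \frac{827316}{\left(\frac{1}{7} \cdot \frac{1}{8} \cdot \frac{1}{11} \left(7 + 512 + 3 \cdot 64\right)\right)^{2} \left(-288 + \frac{1}{7} \cdot \frac{1}{8} \cdot \frac{1}{11} \left(7 + 512 + 3 \cdot 64\right)\right)} = - \frac{827316}{\left(\frac{1}{7} \cdot \frac{1}{8} \cdot \frac{1}{11} \left(7 + 512 + 192\right)\right)^{2} \left(-288 + \frac{1}{7} \cdot \frac{1}{8} \cdot \frac{1}{11} \left(7 + 512 + 192\right)\right)} = - \frac{827316}{\left(\frac{1}{7} \cdot \frac{1}{8} \cdot \frac{1}{11} \cdot 711\right)^{2} \left(-288 + \frac{1}{7} \cdot \frac{1}{8} \cdot \frac{1}{11} \cdot 711\right)} = - \frac{827316}{\left(\frac{711}{616}\right)^{2} \left(-288 + \frac{711}{616}\right)} = - \frac{827316}{\frac{505521}{379456} \left(- \frac{176697}{616}\right)} = - \frac{827316}{- \frac{89324044137}{233744896}} = \left(-827316\right) \left(- \frac{233744896}{89324044137}\right) = \frac{21486765819904}{9924893793}$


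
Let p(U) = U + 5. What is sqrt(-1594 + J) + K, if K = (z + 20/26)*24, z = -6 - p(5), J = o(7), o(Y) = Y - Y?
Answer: -4752/13 + I*sqrt(1594) ≈ -365.54 + 39.925*I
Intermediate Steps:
p(U) = 5 + U
o(Y) = 0
J = 0
z = -16 (z = -6 - (5 + 5) = -6 - 1*10 = -6 - 10 = -16)
K = -4752/13 (K = (-16 + 20/26)*24 = (-16 + 20*(1/26))*24 = (-16 + 10/13)*24 = -198/13*24 = -4752/13 ≈ -365.54)
sqrt(-1594 + J) + K = sqrt(-1594 + 0) - 4752/13 = sqrt(-1594) - 4752/13 = I*sqrt(1594) - 4752/13 = -4752/13 + I*sqrt(1594)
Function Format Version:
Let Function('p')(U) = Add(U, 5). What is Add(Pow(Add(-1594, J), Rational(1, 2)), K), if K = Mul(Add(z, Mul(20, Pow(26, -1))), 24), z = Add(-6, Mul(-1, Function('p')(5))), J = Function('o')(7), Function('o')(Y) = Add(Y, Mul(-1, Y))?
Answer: Add(Rational(-4752, 13), Mul(I, Pow(1594, Rational(1, 2)))) ≈ Add(-365.54, Mul(39.925, I))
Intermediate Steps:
Function('p')(U) = Add(5, U)
Function('o')(Y) = 0
J = 0
z = -16 (z = Add(-6, Mul(-1, Add(5, 5))) = Add(-6, Mul(-1, 10)) = Add(-6, -10) = -16)
K = Rational(-4752, 13) (K = Mul(Add(-16, Mul(20, Pow(26, -1))), 24) = Mul(Add(-16, Mul(20, Rational(1, 26))), 24) = Mul(Add(-16, Rational(10, 13)), 24) = Mul(Rational(-198, 13), 24) = Rational(-4752, 13) ≈ -365.54)
Add(Pow(Add(-1594, J), Rational(1, 2)), K) = Add(Pow(Add(-1594, 0), Rational(1, 2)), Rational(-4752, 13)) = Add(Pow(-1594, Rational(1, 2)), Rational(-4752, 13)) = Add(Mul(I, Pow(1594, Rational(1, 2))), Rational(-4752, 13)) = Add(Rational(-4752, 13), Mul(I, Pow(1594, Rational(1, 2))))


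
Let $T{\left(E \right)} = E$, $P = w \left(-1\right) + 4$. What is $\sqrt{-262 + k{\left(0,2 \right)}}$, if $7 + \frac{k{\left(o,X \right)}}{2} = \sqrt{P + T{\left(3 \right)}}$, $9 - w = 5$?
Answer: $\sqrt{-276 + 2 \sqrt{3}} \approx 16.509 i$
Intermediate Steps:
$w = 4$ ($w = 9 - 5 = 4$)
$P = 0$ ($P = 4 \left(-1\right) + 4 = -4 + 4 = 0$)
$k{\left(o,X \right)} = -14 + 2 \sqrt{3}$ ($k{\left(o,X \right)} = -14 + 2 \sqrt{0 + 3} = -14 + 2 \sqrt{3}$)
$\sqrt{-262 + k{\left(0,2 \right)}} = \sqrt{-262 - \left(14 - 2 \sqrt{3}\right)} = \sqrt{-276 + 2 \sqrt{3}}$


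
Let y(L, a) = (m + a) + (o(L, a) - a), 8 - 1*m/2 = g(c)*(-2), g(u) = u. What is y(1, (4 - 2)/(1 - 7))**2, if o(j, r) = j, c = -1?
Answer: 169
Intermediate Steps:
m = 12 (m = 16 - (-2)*(-2) = 16 - 2*2 = 16 - 4 = 12)
y(L, a) = 12 + L (y(L, a) = (12 + a) + (L - a) = 12 + L)
y(1, (4 - 2)/(1 - 7))**2 = (12 + 1)**2 = 13**2 = 169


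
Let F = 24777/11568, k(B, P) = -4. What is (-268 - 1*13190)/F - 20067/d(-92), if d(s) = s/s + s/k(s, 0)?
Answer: -156798945/22024 ≈ -7119.5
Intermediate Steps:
d(s) = 1 - s/4 (d(s) = s/s + s/(-4) = 1 + s*(-¼) = 1 - s/4)
F = 8259/3856 (F = 24777*(1/11568) = 8259/3856 ≈ 2.1419)
(-268 - 1*13190)/F - 20067/d(-92) = (-268 - 1*13190)/(8259/3856) - 20067/(1 - ¼*(-92)) = (-268 - 13190)*(3856/8259) - 20067/(1 + 23) = -13458*3856/8259 - 20067/24 = -17298016/2753 - 20067*1/24 = -17298016/2753 - 6689/8 = -156798945/22024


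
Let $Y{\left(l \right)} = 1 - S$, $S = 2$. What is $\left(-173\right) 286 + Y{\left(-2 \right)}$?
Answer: $-49479$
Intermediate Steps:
$Y{\left(l \right)} = -1$ ($Y{\left(l \right)} = 1 - 2 = -1$)
$\left(-173\right) 286 + Y{\left(-2 \right)} = \left(-173\right) 286 - 1 = -49478 - 1 = -49479$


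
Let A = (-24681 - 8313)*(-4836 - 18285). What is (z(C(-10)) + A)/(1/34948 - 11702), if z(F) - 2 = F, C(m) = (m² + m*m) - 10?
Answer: -26660237877768/408961495 ≈ -65190.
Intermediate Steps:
C(m) = -10 + 2*m² (C(m) = (m² + m²) - 10 = 2*m² - 10 = -10 + 2*m²)
A = 762854274 (A = -32994*(-23121) = 762854274)
z(F) = 2 + F
(z(C(-10)) + A)/(1/34948 - 11702) = ((2 + (-10 + 2*(-10)²)) + 762854274)/(1/34948 - 11702) = ((2 + (-10 + 2*100)) + 762854274)/(1/34948 - 11702) = ((2 + (-10 + 200)) + 762854274)/(-408961495/34948) = ((2 + 190) + 762854274)*(-34948/408961495) = (192 + 762854274)*(-34948/408961495) = 762854466*(-34948/408961495) = -26660237877768/408961495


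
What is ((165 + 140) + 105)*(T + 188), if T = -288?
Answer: -41000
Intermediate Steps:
((165 + 140) + 105)*(T + 188) = ((165 + 140) + 105)*(-288 + 188) = (305 + 105)*(-100) = 410*(-100) = -41000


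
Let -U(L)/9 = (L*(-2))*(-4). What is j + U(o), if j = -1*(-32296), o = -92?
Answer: 38920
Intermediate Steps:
U(L) = -72*L (U(L) = -9*L*(-2)*(-4) = -9*(-2*L)*(-4) = -72*L)
j = 32296
j + U(o) = 32296 - 72*(-92) = 32296 + 6624 = 38920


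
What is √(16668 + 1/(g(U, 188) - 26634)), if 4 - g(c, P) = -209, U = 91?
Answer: √11635418082567/26421 ≈ 129.10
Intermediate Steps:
g(c, P) = 213 (g(c, P) = 4 - 1*(-209) = 4 + 209 = 213)
√(16668 + 1/(g(U, 188) - 26634)) = √(16668 + 1/(213 - 26634)) = √(16668 + 1/(-26421)) = √(16668 - 1/26421) = √(440385227/26421) = √11635418082567/26421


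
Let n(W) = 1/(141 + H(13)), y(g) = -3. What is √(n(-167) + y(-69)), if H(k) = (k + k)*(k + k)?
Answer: 35*I*√1634/817 ≈ 1.7317*I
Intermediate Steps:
H(k) = 4*k² (H(k) = (2*k)*(2*k) = 4*k²)
n(W) = 1/817 (n(W) = 1/(141 + 4*13²) = 1/(141 + 4*169) = 1/(141 + 676) = 1/817)
√(n(-167) + y(-69)) = √(1/817 - 3) = √(-2450/817) = 35*I*√1634/817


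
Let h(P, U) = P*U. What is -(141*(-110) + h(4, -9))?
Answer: 15546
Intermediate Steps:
-(141*(-110) + h(4, -9)) = -(141*(-110) + 4*(-9)) = -(-15510 - 36) = -1*(-15546) = 15546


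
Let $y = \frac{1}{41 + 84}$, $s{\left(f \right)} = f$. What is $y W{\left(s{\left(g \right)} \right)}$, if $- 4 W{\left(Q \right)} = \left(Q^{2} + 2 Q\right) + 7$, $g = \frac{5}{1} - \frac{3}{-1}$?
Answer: $- \frac{87}{500} \approx -0.174$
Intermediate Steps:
$g = 8$ ($g = 5 \cdot 1 - -3 = 5 + 3 = 8$)
$W{\left(Q \right)} = - \frac{7}{4} - \frac{Q}{2} - \frac{Q^{2}}{4}$ ($W{\left(Q \right)} = - \frac{\left(Q^{2} + 2 Q\right) + 7}{4} = - \frac{7 + Q^{2} + 2 Q}{4} = - \frac{7}{4} - \frac{Q}{2} - \frac{Q^{2}}{4}$)
$y = \frac{1}{125} \approx 0.008$
$y W{\left(s{\left(g \right)} \right)} = \frac{- \frac{7}{4} - 4 - \frac{8^{2}}{4}}{125} = \frac{- \frac{7}{4} - 4 - 16}{125} = \frac{1}{125} \left(- \frac{87}{4}\right) = - \frac{87}{500}$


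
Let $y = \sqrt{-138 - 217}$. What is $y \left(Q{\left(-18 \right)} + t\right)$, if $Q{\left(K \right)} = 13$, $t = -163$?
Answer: $- 150 i \sqrt{355} \approx - 2826.2 i$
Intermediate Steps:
$y = i \sqrt{355}$ ($y = \sqrt{-355} = i \sqrt{355} \approx 18.841 i$)
$y \left(Q{\left(-18 \right)} + t\right) = i \sqrt{355} \left(13 - 163\right) = i \sqrt{355} \left(-150\right) = - 150 i \sqrt{355}$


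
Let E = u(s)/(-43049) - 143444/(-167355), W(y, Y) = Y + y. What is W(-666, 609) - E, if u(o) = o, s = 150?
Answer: -416804545021/7204465395 ≈ -57.854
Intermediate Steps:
E = 6150017506/7204465395 (E = 150/(-43049) - 143444/(-167355) = 150*(-1/43049) - 143444*(-1/167355) = -150/43049 + 143444/167355 = 6150017506/7204465395 ≈ 0.85364)
W(-666, 609) - E = (609 - 666) - 1*6150017506/7204465395 = -57 - 6150017506/7204465395 = -416804545021/7204465395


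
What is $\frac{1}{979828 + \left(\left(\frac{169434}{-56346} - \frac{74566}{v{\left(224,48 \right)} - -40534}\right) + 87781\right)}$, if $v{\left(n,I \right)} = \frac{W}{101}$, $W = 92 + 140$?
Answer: $\frac{19224156453}{20523789276464087} \approx 9.3668 \cdot 10^{-7}$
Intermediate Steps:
$W = 232$
$v{\left(n,I \right)} = \frac{232}{101}$
$\frac{1}{979828 + \left(\left(\frac{169434}{-56346} - \frac{74566}{v{\left(224,48 \right)} - -40534}\right) + 87781\right)} = \frac{1}{979828 + \left(\left(\frac{169434}{-56346} - \frac{74566}{\frac{232}{101} - -40534}\right) + 87781\right)} = \frac{1}{979828 + \left(\left(169434 \left(- \frac{1}{56346}\right) - \frac{74566}{\frac{232}{101} + 40534}\right) + 87781\right)} = \frac{1}{979828 + \left(\left(- \frac{28239}{9391} - \frac{74566}{\frac{4094166}{101}}\right) + 87781\right)} = \frac{1}{979828 + \left(\left(- \frac{28239}{9391} - \frac{3765583}{2047083}\right) + 87781\right)} = \frac{1}{979828 + \left(- \frac{93170166790}{19224156453} + 87781\right)} = \frac{1}{979828 + \frac{1687422507434003}{19224156453}} = \frac{1}{\frac{20523789276464087}{19224156453}} = \frac{19224156453}{20523789276464087}$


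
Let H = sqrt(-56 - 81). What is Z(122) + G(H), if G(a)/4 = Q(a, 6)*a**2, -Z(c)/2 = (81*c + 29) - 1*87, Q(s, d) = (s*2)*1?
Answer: -19648 - 1096*I*sqrt(137) ≈ -19648.0 - 12828.0*I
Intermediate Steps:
Q(s, d) = 2*s (Q(s, d) = (2*s)*1 = 2*s)
Z(c) = 116 - 162*c (Z(c) = -2*((81*c + 29) - 1*87) = -2*((29 + 81*c) - 87) = -2*(-58 + 81*c) = 116 - 162*c)
H = I*sqrt(137) (H = sqrt(-137) = I*sqrt(137) ≈ 11.705*I)
G(a) = 8*a**3 (G(a) = 4*((2*a)*a**2) = 4*(2*a**3) = 8*a**3)
Z(122) + G(H) = (116 - 162*122) + 8*(I*sqrt(137))**3 = (116 - 19764) + 8*(-137*I*sqrt(137)) = -19648 - 1096*I*sqrt(137)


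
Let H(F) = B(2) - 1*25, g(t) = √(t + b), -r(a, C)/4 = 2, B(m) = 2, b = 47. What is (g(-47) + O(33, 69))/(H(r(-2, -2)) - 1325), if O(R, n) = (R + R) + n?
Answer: -135/1348 ≈ -0.10015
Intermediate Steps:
r(a, C) = -8 (r(a, C) = -4*2 = -8)
g(t) = √(47 + t) (g(t) = √(t + 47) = √(47 + t))
O(R, n) = n + 2*R (O(R, n) = 2*R + n = n + 2*R)
H(F) = -23 (H(F) = 2 - 1*25 = 2 - 25 = -23)
(g(-47) + O(33, 69))/(H(r(-2, -2)) - 1325) = (√(47 - 47) + (69 + 2*33))/(-23 - 1325) = (√0 + (69 + 66))/(-1348) = (0 + 135)*(-1/1348) = 135*(-1/1348) = -135/1348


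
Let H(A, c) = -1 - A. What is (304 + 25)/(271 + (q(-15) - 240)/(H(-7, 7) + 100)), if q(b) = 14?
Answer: 17437/14250 ≈ 1.2236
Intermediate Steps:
(304 + 25)/(271 + (q(-15) - 240)/(H(-7, 7) + 100)) = (304 + 25)/(271 + (14 - 240)/((-1 - 1*(-7)) + 100)) = 329/(271 - 226/((-1 + 7) + 100)) = 329/(271 - 226/(6 + 100)) = 329/(271 - 226/106) = 329/(271 - 226*1/106) = 329/(271 - 113/53) = 329/(14250/53) = 329*(53/14250) = 17437/14250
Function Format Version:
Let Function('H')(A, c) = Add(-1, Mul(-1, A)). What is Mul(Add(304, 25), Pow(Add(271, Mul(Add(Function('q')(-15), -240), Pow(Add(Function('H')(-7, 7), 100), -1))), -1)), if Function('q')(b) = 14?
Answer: Rational(17437, 14250) ≈ 1.2236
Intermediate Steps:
Mul(Add(304, 25), Pow(Add(271, Mul(Add(Function('q')(-15), -240), Pow(Add(Function('H')(-7, 7), 100), -1))), -1)) = Mul(Add(304, 25), Pow(Add(271, Mul(Add(14, -240), Pow(Add(Add(-1, Mul(-1, -7)), 100), -1))), -1)) = Mul(329, Pow(Add(271, Mul(-226, Pow(Add(Add(-1, 7), 100), -1))), -1)) = Mul(329, Pow(Add(271, Mul(-226, Pow(Add(6, 100), -1))), -1)) = Mul(329, Pow(Add(271, Mul(-226, Pow(106, -1))), -1)) = Mul(329, Pow(Add(271, Mul(-226, Rational(1, 106))), -1)) = Mul(329, Pow(Add(271, Rational(-113, 53)), -1)) = Mul(329, Pow(Rational(14250, 53), -1)) = Mul(329, Rational(53, 14250)) = Rational(17437, 14250)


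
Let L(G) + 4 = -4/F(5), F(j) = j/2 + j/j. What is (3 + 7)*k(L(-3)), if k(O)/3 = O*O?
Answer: 38880/49 ≈ 793.47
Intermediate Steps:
F(j) = 1 + j/2 (F(j) = j*(½) + 1 = j/2 + 1 = 1 + j/2)
L(G) = -36/7 (L(G) = -4 - 4/(1 + (½)*5) = -4 - 4/(1 + 5/2) = -4 - 4/7/2 = -4 - 4*2/7 = -4 - 8/7 = -36/7)
k(O) = 3*O² (k(O) = 3*(O*O) = 3*O²)
(3 + 7)*k(L(-3)) = (3 + 7)*(3*(-36/7)²) = 10*(3*(1296/49)) = 10*(3888/49) = 38880/49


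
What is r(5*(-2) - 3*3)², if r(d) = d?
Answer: 361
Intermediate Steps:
r(5*(-2) - 3*3)² = (5*(-2) - 3*3)² = (-10 - 9)² = (-19)² = 361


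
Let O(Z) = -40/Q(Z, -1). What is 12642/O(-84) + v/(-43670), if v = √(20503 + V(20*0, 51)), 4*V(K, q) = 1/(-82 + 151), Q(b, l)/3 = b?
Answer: 398223/5 - √390459201/6026460 ≈ 79645.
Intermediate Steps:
Q(b, l) = 3*b
V(K, q) = 1/276 (V(K, q) = 1/(4*(-82 + 151)) = (¼)/69 = (¼)*(1/69) = 1/276)
O(Z) = -40/(3*Z) (O(Z) = -40*1/(3*Z) = -40/(3*Z))
v = √390459201/138 (v = √(20503 + 1/276) = √(5658829/276) = √390459201/138 ≈ 143.19)
12642/O(-84) + v/(-43670) = 12642/((-40/3/(-84))) + (√390459201/138)/(-43670) = 12642/((-40/3*(-1/84))) + (√390459201/138)*(-1/43670) = 12642/(10/63) - √390459201/6026460 = 12642*(63/10) - √390459201/6026460 = 398223/5 - √390459201/6026460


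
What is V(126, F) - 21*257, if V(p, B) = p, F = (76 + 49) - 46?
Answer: -5271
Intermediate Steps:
F = 79 (F = 125 - 46 = 79)
V(126, F) - 21*257 = 126 - 21*257 = 126 - 5397 = -5271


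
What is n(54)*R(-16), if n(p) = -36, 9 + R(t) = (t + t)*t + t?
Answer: -17532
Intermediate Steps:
R(t) = -9 + t + 2*t² (R(t) = -9 + ((t + t)*t + t) = -9 + ((2*t)*t + t) = -9 + (2*t² + t) = -9 + (t + 2*t²) = -9 + t + 2*t²)
n(54)*R(-16) = -36*(-9 - 16 + 2*(-16)²) = -36*(-9 - 16 + 2*256) = -36*(-9 - 16 + 512) = -36*487 = -17532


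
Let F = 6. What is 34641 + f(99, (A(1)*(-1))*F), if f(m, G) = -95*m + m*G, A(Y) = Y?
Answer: 24642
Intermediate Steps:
f(m, G) = -95*m + G*m
34641 + f(99, (A(1)*(-1))*F) = 34641 + 99*(-95 + (1*(-1))*6) = 34641 + 99*(-95 - 1*6) = 34641 + 99*(-95 - 6) = 34641 + 99*(-101) = 34641 - 9999 = 24642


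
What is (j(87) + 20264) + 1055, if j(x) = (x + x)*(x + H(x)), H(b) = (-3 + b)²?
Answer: 1264201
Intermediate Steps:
j(x) = 2*x*(x + (-3 + x)²) (j(x) = (x + x)*(x + (-3 + x)²) = (2*x)*(x + (-3 + x)²) = 2*x*(x + (-3 + x)²))
(j(87) + 20264) + 1055 = (2*87*(87 + (-3 + 87)²) + 20264) + 1055 = (2*87*(87 + 84²) + 20264) + 1055 = (2*87*(87 + 7056) + 20264) + 1055 = (2*87*7143 + 20264) + 1055 = (1242882 + 20264) + 1055 = 1263146 + 1055 = 1264201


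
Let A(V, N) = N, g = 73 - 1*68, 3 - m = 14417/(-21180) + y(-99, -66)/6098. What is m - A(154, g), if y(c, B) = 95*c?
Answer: 14400743/64577820 ≈ 0.22300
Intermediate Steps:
m = 337289843/64577820 (m = 3 - (14417/(-21180) + (95*(-99))/6098) = 3 - (14417*(-1/21180) - 9405*1/6098) = 3 - (-14417/21180 - 9405/6098) = 3 - 1*(-143556383/64577820) = 3 + 143556383/64577820 = 337289843/64577820 ≈ 5.2230)
g = 5 (g = 73 - 68 = 5)
m - A(154, g) = 337289843/64577820 - 1*5 = 337289843/64577820 - 5 = 14400743/64577820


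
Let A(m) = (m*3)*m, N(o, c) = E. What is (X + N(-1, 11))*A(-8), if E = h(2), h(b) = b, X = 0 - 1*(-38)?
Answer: 7680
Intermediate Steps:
X = 38 (X = 0 + 38 = 38)
E = 2
N(o, c) = 2
A(m) = 3*m² (A(m) = (3*m)*m = 3*m²)
(X + N(-1, 11))*A(-8) = (38 + 2)*(3*(-8)²) = 40*(3*64) = 40*192 = 7680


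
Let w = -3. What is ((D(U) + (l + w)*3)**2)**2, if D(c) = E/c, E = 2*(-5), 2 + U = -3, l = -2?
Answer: 28561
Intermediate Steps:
U = -5 (U = -2 - 3 = -5)
E = -10
D(c) = -10/c
((D(U) + (l + w)*3)**2)**2 = ((-10/(-5) + (-2 - 3)*3)**2)**2 = ((-10*(-1/5) - 5*3)**2)**2 = ((2 - 15)**2)**2 = ((-13)**2)**2 = 169**2 = 28561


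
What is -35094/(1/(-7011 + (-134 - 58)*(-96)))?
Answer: -400808574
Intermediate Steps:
-35094/(1/(-7011 + (-134 - 58)*(-96))) = -35094/(1/(-7011 - 192*(-96))) = -35094/(1/(-7011 + 18432)) = -35094/(1/11421) = -35094/1/11421 = -35094*11421 = -400808574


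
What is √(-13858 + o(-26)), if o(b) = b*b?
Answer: 13*I*√78 ≈ 114.81*I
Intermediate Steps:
o(b) = b²
√(-13858 + o(-26)) = √(-13858 + (-26)²) = √(-13858 + 676) = √(-13182) = 13*I*√78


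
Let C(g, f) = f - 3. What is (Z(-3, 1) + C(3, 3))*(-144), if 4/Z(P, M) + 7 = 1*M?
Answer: 96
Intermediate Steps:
Z(P, M) = 4/(-7 + M) (Z(P, M) = 4/(-7 + 1*M) = 4/(-7 + M))
C(g, f) = -3 + f
(Z(-3, 1) + C(3, 3))*(-144) = (4/(-7 + 1) + (-3 + 3))*(-144) = (4/(-6) + 0)*(-144) = (4*(-⅙) + 0)*(-144) = (-⅔ + 0)*(-144) = -⅔*(-144) = 96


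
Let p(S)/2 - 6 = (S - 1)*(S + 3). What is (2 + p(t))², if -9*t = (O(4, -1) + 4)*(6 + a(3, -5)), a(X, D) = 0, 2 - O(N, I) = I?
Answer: 87616/81 ≈ 1081.7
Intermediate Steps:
O(N, I) = 2 - I
t = -14/3 (t = -((2 - 1*(-1)) + 4)*(6 + 0)/9 = -((2 + 1) + 4)*6/9 = -(3 + 4)*6/9 = -7*6/9 = -⅑*42 = -14/3 ≈ -4.6667)
p(S) = 12 + 2*(-1 + S)*(3 + S) (p(S) = 12 + 2*((S - 1)*(S + 3)) = 12 + 2*((-1 + S)*(3 + S)) = 12 + 2*(-1 + S)*(3 + S))
(2 + p(t))² = (2 + (6 + 2*(-14/3)² + 4*(-14/3)))² = (2 + (6 + 2*(196/9) - 56/3))² = (2 + (6 + 392/9 - 56/3))² = (2 + 278/9)² = (296/9)² = 87616/81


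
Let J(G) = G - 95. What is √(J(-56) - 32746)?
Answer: I*√32897 ≈ 181.38*I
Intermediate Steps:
J(G) = -95 + G
√(J(-56) - 32746) = √((-95 - 56) - 32746) = √(-151 - 32746) = √(-32897) = I*√32897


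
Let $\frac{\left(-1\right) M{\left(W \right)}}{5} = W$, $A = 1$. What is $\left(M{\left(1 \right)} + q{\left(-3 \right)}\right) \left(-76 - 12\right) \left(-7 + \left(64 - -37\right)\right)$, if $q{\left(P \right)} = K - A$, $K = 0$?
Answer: $49632$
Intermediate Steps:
$M{\left(W \right)} = - 5 W$
$q{\left(P \right)} = -1$ ($q{\left(P \right)} = 0 - 1 = -1$)
$\left(M{\left(1 \right)} + q{\left(-3 \right)}\right) \left(-76 - 12\right) \left(-7 + \left(64 - -37\right)\right) = \left(\left(-5\right) 1 - 1\right) \left(-76 - 12\right) \left(-7 + \left(64 - -37\right)\right) = \left(-5 - 1\right) \left(-88\right) \left(-7 + \left(64 + 37\right)\right) = \left(-6\right) \left(-88\right) \left(-7 + 101\right) = 528 \cdot 94 = 49632$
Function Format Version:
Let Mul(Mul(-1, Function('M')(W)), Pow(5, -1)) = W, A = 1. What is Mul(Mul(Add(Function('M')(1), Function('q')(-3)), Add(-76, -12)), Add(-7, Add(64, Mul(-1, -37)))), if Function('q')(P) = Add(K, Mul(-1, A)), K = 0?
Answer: 49632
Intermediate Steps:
Function('M')(W) = Mul(-5, W)
Function('q')(P) = -1 (Function('q')(P) = Add(0, Mul(-1, 1)) = Add(0, -1) = -1)
Mul(Mul(Add(Function('M')(1), Function('q')(-3)), Add(-76, -12)), Add(-7, Add(64, Mul(-1, -37)))) = Mul(Mul(Add(Mul(-5, 1), -1), Add(-76, -12)), Add(-7, Add(64, Mul(-1, -37)))) = Mul(Mul(Add(-5, -1), -88), Add(-7, Add(64, 37))) = Mul(Mul(-6, -88), Add(-7, 101)) = Mul(528, 94) = 49632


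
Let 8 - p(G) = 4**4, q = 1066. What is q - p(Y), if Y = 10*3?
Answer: 1314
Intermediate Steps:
Y = 30
p(G) = -248 (p(G) = 8 - 1*4**4 = 8 - 1*256 = 8 - 256 = -248)
q - p(Y) = 1066 - 1*(-248) = 1066 + 248 = 1314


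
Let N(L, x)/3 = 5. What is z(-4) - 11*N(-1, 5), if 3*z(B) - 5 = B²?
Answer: -158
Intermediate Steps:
N(L, x) = 15 (N(L, x) = 3*5 = 15)
z(B) = 5/3 + B²/3
z(-4) - 11*N(-1, 5) = (5/3 + (⅓)*(-4)²) - 11*15 = (5/3 + (⅓)*16) - 165 = (5/3 + 16/3) - 165 = 7 - 165 = -158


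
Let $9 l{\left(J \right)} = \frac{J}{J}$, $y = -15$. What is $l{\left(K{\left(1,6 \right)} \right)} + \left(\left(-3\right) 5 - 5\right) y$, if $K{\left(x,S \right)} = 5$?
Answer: $\frac{2701}{9} \approx 300.11$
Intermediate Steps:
$l{\left(J \right)} = \frac{1}{9}$ ($l{\left(J \right)} = \frac{J \frac{1}{J}}{9} = \frac{1}{9} \cdot 1 = \frac{1}{9}$)
$l{\left(K{\left(1,6 \right)} \right)} + \left(\left(-3\right) 5 - 5\right) y = \frac{1}{9} + \left(\left(-3\right) 5 - 5\right) \left(-15\right) = \frac{1}{9} + \left(-15 - 5\right) \left(-15\right) = \frac{1}{9} - -300 = \frac{1}{9} + 300 = \frac{2701}{9}$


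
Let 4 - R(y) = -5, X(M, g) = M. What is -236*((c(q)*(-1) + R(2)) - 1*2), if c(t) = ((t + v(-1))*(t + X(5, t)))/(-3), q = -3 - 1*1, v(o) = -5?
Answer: -944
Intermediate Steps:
R(y) = 9 (R(y) = 4 - 1*(-5) = 4 + 5 = 9)
q = -4 (q = -3 - 1 = -4)
c(t) = -(-5 + t)*(5 + t)/3 (c(t) = ((t - 5)*(t + 5))/(-3) = ((-5 + t)*(5 + t))*(-⅓) = -(-5 + t)*(5 + t)/3)
-236*((c(q)*(-1) + R(2)) - 1*2) = -236*(((25/3 - ⅓*(-4)²)*(-1) + 9) - 1*2) = -236*(((25/3 - ⅓*16)*(-1) + 9) - 2) = -236*(((25/3 - 16/3)*(-1) + 9) - 2) = -236*((3*(-1) + 9) - 2) = -236*((-3 + 9) - 2) = -236*(6 - 2) = -236*4 = -944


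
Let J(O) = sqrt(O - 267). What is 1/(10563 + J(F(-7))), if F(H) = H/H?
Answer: 1509/15939605 - I*sqrt(266)/111577235 ≈ 9.467e-5 - 1.4617e-7*I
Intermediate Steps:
F(H) = 1
J(O) = sqrt(-267 + O)
1/(10563 + J(F(-7))) = 1/(10563 + sqrt(-267 + 1)) = 1/(10563 + sqrt(-266)) = 1/(10563 + I*sqrt(266))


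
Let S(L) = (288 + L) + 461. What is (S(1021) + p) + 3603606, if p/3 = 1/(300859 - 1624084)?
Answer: 1590241219199/441075 ≈ 3.6054e+6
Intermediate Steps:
S(L) = 749 + L
p = -1/441075 (p = 3/(300859 - 1624084) = 3/(-1323225) = 3*(-1/1323225) = -1/441075 ≈ -2.2672e-6)
(S(1021) + p) + 3603606 = ((749 + 1021) - 1/441075) + 3603606 = (1770 - 1/441075) + 3603606 = 780702749/441075 + 3603606 = 1590241219199/441075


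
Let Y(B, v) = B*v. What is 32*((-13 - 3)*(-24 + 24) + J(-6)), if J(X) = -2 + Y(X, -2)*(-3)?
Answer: -1216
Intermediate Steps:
J(X) = -2 + 6*X (J(X) = -2 + (X*(-2))*(-3) = -2 - 2*X*(-3) = -2 + 6*X)
32*((-13 - 3)*(-24 + 24) + J(-6)) = 32*((-13 - 3)*(-24 + 24) + (-2 + 6*(-6))) = 32*(-16*0 + (-2 - 36)) = 32*(0 - 38) = 32*(-38) = -1216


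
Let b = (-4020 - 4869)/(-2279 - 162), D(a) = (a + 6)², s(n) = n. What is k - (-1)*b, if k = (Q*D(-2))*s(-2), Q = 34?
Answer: -2646919/2441 ≈ -1084.4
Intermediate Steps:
D(a) = (6 + a)²
b = 8889/2441 (b = -8889/(-2441) = -8889*(-1/2441) = 8889/2441 ≈ 3.6415)
k = -1088 (k = (34*(6 - 2)²)*(-2) = (34*4²)*(-2) = (34*16)*(-2) = 544*(-2) = -1088)
k - (-1)*b = -1088 - (-1)*8889/2441 = -1088 - 1*(-8889/2441) = -1088 + 8889/2441 = -2646919/2441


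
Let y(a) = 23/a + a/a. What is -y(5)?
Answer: -28/5 ≈ -5.6000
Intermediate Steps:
y(a) = 1 + 23/a (y(a) = 23/a + 1 = 1 + 23/a)
-y(5) = -(23 + 5)/5 = -28/5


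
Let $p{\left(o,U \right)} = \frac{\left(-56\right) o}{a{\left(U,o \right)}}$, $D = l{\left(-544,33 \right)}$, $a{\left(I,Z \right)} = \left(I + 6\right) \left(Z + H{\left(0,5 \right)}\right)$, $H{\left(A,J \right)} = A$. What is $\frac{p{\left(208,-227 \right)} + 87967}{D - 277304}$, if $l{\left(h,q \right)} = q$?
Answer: $- \frac{19440763}{61276891} \approx -0.31726$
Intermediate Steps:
$a{\left(I,Z \right)} = Z \left(6 + I\right)$ ($a{\left(I,Z \right)} = \left(I + 6\right) \left(Z + 0\right) = \left(6 + I\right) Z = Z \left(6 + I\right)$)
$D = 33$
$p{\left(o,U \right)} = - \frac{56}{6 + U}$ ($p{\left(o,U \right)} = \frac{\left(-56\right) o}{o \left(6 + U\right)} = - 56 o \frac{1}{o \left(6 + U\right)} = - \frac{56}{6 + U}$)
$\frac{p{\left(208,-227 \right)} + 87967}{D - 277304} = \frac{- \frac{56}{6 - 227} + 87967}{33 - 277304} = \frac{- \frac{56}{-221} + 87967}{-277271} = \left(\left(-56\right) \left(- \frac{1}{221}\right) + 87967\right) \left(- \frac{1}{277271}\right) = \left(\frac{56}{221} + 87967\right) \left(- \frac{1}{277271}\right) = \frac{19440763}{221} \left(- \frac{1}{277271}\right) = - \frac{19440763}{61276891}$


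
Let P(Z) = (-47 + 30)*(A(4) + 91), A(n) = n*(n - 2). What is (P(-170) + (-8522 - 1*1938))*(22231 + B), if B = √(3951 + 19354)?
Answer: -269951033 - 12143*√23305 ≈ -2.7180e+8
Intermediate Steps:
A(n) = n*(-2 + n)
P(Z) = -1683 (P(Z) = (-47 + 30)*(4*(-2 + 4) + 91) = -17*(4*2 + 91) = -17*(8 + 91) = -17*99 = -1683)
B = √23305 ≈ 152.66
(P(-170) + (-8522 - 1*1938))*(22231 + B) = (-1683 + (-8522 - 1*1938))*(22231 + √23305) = (-1683 + (-8522 - 1938))*(22231 + √23305) = (-1683 - 10460)*(22231 + √23305) = -12143*(22231 + √23305) = -269951033 - 12143*√23305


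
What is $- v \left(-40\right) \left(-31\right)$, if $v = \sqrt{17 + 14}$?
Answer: $- 1240 \sqrt{31} \approx -6904.0$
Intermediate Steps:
$v = \sqrt{31} \approx 5.5678$
$- v \left(-40\right) \left(-31\right) = - \sqrt{31} \left(-40\right) \left(-31\right) = 40 \sqrt{31} \left(-31\right) = - 1240 \sqrt{31}$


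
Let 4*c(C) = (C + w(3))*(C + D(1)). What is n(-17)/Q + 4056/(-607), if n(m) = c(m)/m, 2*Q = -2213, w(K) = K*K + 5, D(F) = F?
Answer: -152576208/22835947 ≈ -6.6814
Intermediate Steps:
w(K) = 5 + K**2 (w(K) = K**2 + 5 = 5 + K**2)
Q = -2213/2 (Q = (1/2)*(-2213) = -2213/2 ≈ -1106.5)
c(C) = (1 + C)*(14 + C)/4 (c(C) = ((C + (5 + 3**2))*(C + 1))/4 = ((C + (5 + 9))*(1 + C))/4 = ((C + 14)*(1 + C))/4 = ((14 + C)*(1 + C))/4 = ((1 + C)*(14 + C))/4 = (1 + C)*(14 + C)/4)
n(m) = (7/2 + m**2/4 + 15*m/4)/m
n(-17)/Q + 4056/(-607) = ((1/4)*(14 + (-17)**2 + 15*(-17))/(-17))/(-2213/2) + 4056/(-607) = ((1/4)*(-1/17)*(14 + 289 - 255))*(-2/2213) + 4056*(-1/607) = ((1/4)*(-1/17)*48)*(-2/2213) - 4056/607 = -12/17*(-2/2213) - 4056/607 = 24/37621 - 4056/607 = -152576208/22835947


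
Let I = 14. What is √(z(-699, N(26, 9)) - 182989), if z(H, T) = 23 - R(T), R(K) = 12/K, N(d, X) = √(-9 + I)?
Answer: √(-4574150 - 60*√5)/5 ≈ 427.75*I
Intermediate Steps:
N(d, X) = √5 (N(d, X) = √(-9 + 14) = √5)
z(H, T) = 23 - 12/T
√(z(-699, N(26, 9)) - 182989) = √((23 - 12*√5/5) - 182989) = √(-182966 - 12*√5/5)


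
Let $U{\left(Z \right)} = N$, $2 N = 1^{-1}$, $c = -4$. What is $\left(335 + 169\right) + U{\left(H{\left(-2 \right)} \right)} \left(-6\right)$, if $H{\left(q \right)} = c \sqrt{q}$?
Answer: $501$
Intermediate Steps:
$H{\left(q \right)} = - 4 \sqrt{q}$
$N = \frac{1}{2}$ ($N = \frac{1}{2 \cdot 1} = \frac{1}{2} \cdot 1 = \frac{1}{2} \approx 0.5$)
$U{\left(Z \right)} = \frac{1}{2}$
$\left(335 + 169\right) + U{\left(H{\left(-2 \right)} \right)} \left(-6\right) = \left(335 + 169\right) + \frac{1}{2} \left(-6\right) = 504 - 3 = 501$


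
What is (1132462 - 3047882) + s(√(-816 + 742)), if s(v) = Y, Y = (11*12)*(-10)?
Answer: -1916740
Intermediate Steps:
Y = -1320 (Y = 132*(-10) = -1320)
s(v) = -1320
(1132462 - 3047882) + s(√(-816 + 742)) = (1132462 - 3047882) - 1320 = -1915420 - 1320 = -1916740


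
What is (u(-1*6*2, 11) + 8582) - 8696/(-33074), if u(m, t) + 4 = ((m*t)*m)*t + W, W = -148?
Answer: 427551946/16537 ≈ 25854.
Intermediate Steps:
u(m, t) = -152 + m²*t² (u(m, t) = -4 + (((m*t)*m)*t - 148) = -4 + ((t*m²)*t - 148) = -4 + (m²*t² - 148) = -4 + (-148 + m²*t²) = -152 + m²*t²)
(u(-1*6*2, 11) + 8582) - 8696/(-33074) = ((-152 + (-1*6*2)²*11²) + 8582) - 8696/(-33074) = ((-152 + (-6*2)²*121) + 8582) - 8696*(-1/33074) = ((-152 + (-12)²*121) + 8582) + 4348/16537 = ((-152 + 144*121) + 8582) + 4348/16537 = ((-152 + 17424) + 8582) + 4348/16537 = (17272 + 8582) + 4348/16537 = 25854 + 4348/16537 = 427551946/16537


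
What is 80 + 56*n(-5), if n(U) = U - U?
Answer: 80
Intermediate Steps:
n(U) = 0
80 + 56*n(-5) = 80 + 56*0 = 80 + 0 = 80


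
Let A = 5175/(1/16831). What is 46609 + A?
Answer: 87147034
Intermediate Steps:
A = 87100425 (A = 5175/(1/16831) = 5175*16831 = 87100425)
46609 + A = 46609 + 87100425 = 87147034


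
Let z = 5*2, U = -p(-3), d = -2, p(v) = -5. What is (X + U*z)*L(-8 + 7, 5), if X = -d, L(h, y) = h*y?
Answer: -260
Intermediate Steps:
X = 2 (X = -1*(-2) = 2)
U = 5 (U = -1*(-5) = 5)
z = 10
(X + U*z)*L(-8 + 7, 5) = (2 + 5*10)*((-8 + 7)*5) = (2 + 50)*(-1*5) = 52*(-5) = -260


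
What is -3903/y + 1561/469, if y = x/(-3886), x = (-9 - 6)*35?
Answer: -338691937/11725 ≈ -28886.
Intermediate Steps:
x = -525 (x = -15*35 = -525)
y = 525/3886 (y = -525/(-3886) = -525*(-1/3886) = 525/3886 ≈ 0.13510)
-3903/y + 1561/469 = -3903/525/3886 + 1561/469 = -3903*3886/525 + 1561*(1/469) = -5055686/175 + 223/67 = -338691937/11725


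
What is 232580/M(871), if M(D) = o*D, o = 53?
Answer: 232580/46163 ≈ 5.0382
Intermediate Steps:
M(D) = 53*D
232580/M(871) = 232580/((53*871)) = 232580/46163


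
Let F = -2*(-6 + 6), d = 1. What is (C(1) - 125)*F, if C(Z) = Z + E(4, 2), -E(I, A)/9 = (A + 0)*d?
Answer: 0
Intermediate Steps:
E(I, A) = -9*A (E(I, A) = -9*(A + 0) = -9*A)
F = 0 (F = -2*0 = 0)
C(Z) = -18 + Z (C(Z) = Z - 9*2 = Z - 18 = -18 + Z)
(C(1) - 125)*F = ((-18 + 1) - 125)*0 = (-17 - 125)*0 = -142*0 = 0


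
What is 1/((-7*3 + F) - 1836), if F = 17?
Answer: -1/1840 ≈ -0.00054348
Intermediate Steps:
1/((-7*3 + F) - 1836) = 1/((-7*3 + 17) - 1836) = 1/((-21 + 17) - 1836) = 1/(-4 - 1836) = 1/(-1840) = -1/1840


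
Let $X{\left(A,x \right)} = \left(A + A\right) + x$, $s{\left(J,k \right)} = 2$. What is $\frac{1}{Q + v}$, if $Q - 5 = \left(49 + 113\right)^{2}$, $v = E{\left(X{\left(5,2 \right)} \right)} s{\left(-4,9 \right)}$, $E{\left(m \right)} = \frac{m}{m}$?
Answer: $\frac{1}{26251} \approx 3.8094 \cdot 10^{-5}$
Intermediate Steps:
$X{\left(A,x \right)} = x + 2 A$ ($X{\left(A,x \right)} = 2 A + x = x + 2 A$)
$E{\left(m \right)} = 1$
$v = 2$ ($v = 1 \cdot 2 = 2$)
$Q = 26249$ ($Q = 5 + \left(49 + 113\right)^{2} = 5 + 162^{2} = 5 + 26244 = 26249$)
$\frac{1}{Q + v} = \frac{1}{26249 + 2} = \frac{1}{26251}$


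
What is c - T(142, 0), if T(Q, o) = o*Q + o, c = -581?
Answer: -581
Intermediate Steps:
T(Q, o) = o + Q*o (T(Q, o) = Q*o + o = o + Q*o)
c - T(142, 0) = -581 - 0*(1 + 142) = -581 - 0*143 = -581 - 1*0 = -581 + 0 = -581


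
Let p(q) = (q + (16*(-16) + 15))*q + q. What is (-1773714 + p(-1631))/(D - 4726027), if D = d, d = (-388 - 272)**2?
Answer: -1277887/4290427 ≈ -0.29785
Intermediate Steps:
d = 435600 (d = (-660)**2 = 435600)
D = 435600
p(q) = q + q*(-241 + q) (p(q) = (q + (-256 + 15))*q + q = (q - 241)*q + q = (-241 + q)*q + q = q*(-241 + q) + q = q + q*(-241 + q))
(-1773714 + p(-1631))/(D - 4726027) = (-1773714 - 1631*(-240 - 1631))/(435600 - 4726027) = (-1773714 - 1631*(-1871))/(-4290427) = (-1773714 + 3051601)*(-1/4290427) = 1277887*(-1/4290427) = -1277887/4290427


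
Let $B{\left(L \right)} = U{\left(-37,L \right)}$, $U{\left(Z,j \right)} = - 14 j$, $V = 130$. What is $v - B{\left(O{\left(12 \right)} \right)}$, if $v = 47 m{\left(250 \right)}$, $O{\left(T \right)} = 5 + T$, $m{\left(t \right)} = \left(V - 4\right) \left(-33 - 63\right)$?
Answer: $-568274$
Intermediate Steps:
$m{\left(t \right)} = -12096$ ($m{\left(t \right)} = \left(130 - 4\right) \left(-33 - 63\right) = 126 \left(-96\right) = -12096$)
$B{\left(L \right)} = - 14 L$
$v = -568512$ ($v = 47 \left(-12096\right) = -568512$)
$v - B{\left(O{\left(12 \right)} \right)} = -568512 - - 14 \left(5 + 12\right) = -568512 - \left(-14\right) 17 = -568512 - -238 = -568512 + 238 = -568274$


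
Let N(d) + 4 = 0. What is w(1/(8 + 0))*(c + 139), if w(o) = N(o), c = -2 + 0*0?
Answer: -548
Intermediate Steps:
N(d) = -4 (N(d) = -4 + 0 = -4)
c = -2 (c = -2 + 0 = -2)
w(o) = -4
w(1/(8 + 0))*(c + 139) = -4*(-2 + 139) = -4*137 = -548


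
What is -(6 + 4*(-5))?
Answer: 14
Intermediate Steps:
-(6 + 4*(-5)) = -(6 - 20) = -1*(-14) = 14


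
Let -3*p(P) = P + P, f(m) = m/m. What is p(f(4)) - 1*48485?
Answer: -145457/3 ≈ -48486.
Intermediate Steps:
f(m) = 1
p(P) = -2*P/3 (p(P) = -(P + P)/3 = -2*P/3)
p(f(4)) - 1*48485 = -⅔*1 - 1*48485 = -⅔ - 48485 = -145457/3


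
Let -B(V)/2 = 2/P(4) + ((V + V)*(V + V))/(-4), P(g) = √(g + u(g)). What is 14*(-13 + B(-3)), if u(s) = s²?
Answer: 70 - 28*√5/5 ≈ 57.478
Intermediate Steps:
P(g) = √(g + g²)
B(V) = 2*V² - 2*√5/5 (B(V) = -2*(2/(√(4*(1 + 4))) + ((V + V)*(V + V))/(-4)) = -2*(2/(√(4*5)) + ((2*V)*(2*V))*(-¼)) = -2*(2/(√20) + (4*V²)*(-¼)) = -2*(2/((2*√5)) - V²) = -2*(2*(√5/10) - V²) = -2*(√5/5 - V²) = -2*(-V² + √5/5) = 2*V² - 2*√5/5)
14*(-13 + B(-3)) = 14*(-13 + (2*(-3)² - 2*√5/5)) = 14*(-13 + (2*9 - 2*√5/5)) = 14*(-13 + (18 - 2*√5/5)) = 14*(5 - 2*√5/5) = 70 - 28*√5/5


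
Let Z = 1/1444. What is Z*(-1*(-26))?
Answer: 13/722 ≈ 0.018006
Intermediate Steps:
Z = 1/1444 ≈ 0.00069252
Z*(-1*(-26)) = (-1*(-26))/1444 = (1/1444)*26 = 13/722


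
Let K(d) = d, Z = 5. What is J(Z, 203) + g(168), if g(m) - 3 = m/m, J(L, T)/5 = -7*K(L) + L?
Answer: -146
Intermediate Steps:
J(L, T) = -30*L (J(L, T) = 5*(-7*L + L) = 5*(-6*L) = -30*L)
g(m) = 4 (g(m) = 3 + m/m = 3 + 1 = 4)
J(Z, 203) + g(168) = -30*5 + 4 = -150 + 4 = -146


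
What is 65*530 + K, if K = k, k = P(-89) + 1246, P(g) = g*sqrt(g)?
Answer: 35696 - 89*I*sqrt(89) ≈ 35696.0 - 839.62*I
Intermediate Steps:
P(g) = g**(3/2)
k = 1246 - 89*I*sqrt(89) (k = (-89)**(3/2) + 1246 = -89*I*sqrt(89) + 1246 = 1246 - 89*I*sqrt(89) ≈ 1246.0 - 839.62*I)
K = 1246 - 89*I*sqrt(89) ≈ 1246.0 - 839.62*I
65*530 + K = 65*530 + (1246 - 89*I*sqrt(89)) = 34450 + (1246 - 89*I*sqrt(89)) = 35696 - 89*I*sqrt(89)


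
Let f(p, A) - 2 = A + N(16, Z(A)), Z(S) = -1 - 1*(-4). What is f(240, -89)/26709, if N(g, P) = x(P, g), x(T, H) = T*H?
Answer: -13/8903 ≈ -0.0014602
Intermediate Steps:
Z(S) = 3 (Z(S) = -1 + 4 = 3)
x(T, H) = H*T
N(g, P) = P*g (N(g, P) = g*P = P*g)
f(p, A) = 50 + A (f(p, A) = 2 + (A + 3*16) = 2 + (A + 48) = 2 + (48 + A) = 50 + A)
f(240, -89)/26709 = (50 - 89)/26709 = -39*1/26709 = -13/8903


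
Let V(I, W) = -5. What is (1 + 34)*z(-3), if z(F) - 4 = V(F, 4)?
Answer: -35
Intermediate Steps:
z(F) = -1 (z(F) = 4 - 5 = -1)
(1 + 34)*z(-3) = (1 + 34)*(-1) = 35*(-1) = -35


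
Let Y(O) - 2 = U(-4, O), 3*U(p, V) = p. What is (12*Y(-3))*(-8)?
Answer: -64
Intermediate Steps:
U(p, V) = p/3
Y(O) = ⅔ (Y(O) = 2 + (⅓)*(-4) = 2 - 4/3 = ⅔)
(12*Y(-3))*(-8) = (12*(⅔))*(-8) = 8*(-8) = -64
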